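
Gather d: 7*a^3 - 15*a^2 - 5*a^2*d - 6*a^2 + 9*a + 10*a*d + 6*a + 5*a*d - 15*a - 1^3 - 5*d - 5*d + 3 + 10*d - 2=7*a^3 - 21*a^2 + d*(-5*a^2 + 15*a)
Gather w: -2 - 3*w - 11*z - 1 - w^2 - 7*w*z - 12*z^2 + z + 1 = -w^2 + w*(-7*z - 3) - 12*z^2 - 10*z - 2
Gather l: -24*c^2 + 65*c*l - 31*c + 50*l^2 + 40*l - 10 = -24*c^2 - 31*c + 50*l^2 + l*(65*c + 40) - 10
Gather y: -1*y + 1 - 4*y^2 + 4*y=-4*y^2 + 3*y + 1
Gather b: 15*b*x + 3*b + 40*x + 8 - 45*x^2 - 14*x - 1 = b*(15*x + 3) - 45*x^2 + 26*x + 7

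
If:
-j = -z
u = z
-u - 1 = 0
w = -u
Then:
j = -1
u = -1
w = 1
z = -1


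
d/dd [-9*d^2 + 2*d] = 2 - 18*d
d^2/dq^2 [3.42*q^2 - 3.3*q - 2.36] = 6.84000000000000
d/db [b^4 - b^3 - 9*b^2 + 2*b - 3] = 4*b^3 - 3*b^2 - 18*b + 2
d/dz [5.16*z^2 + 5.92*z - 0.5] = 10.32*z + 5.92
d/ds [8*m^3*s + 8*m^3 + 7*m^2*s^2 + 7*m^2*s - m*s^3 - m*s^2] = m*(8*m^2 + 14*m*s + 7*m - 3*s^2 - 2*s)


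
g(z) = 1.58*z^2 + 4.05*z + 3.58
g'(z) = 3.16*z + 4.05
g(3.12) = 31.60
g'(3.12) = 13.91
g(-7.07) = 53.92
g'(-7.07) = -18.29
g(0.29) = 4.89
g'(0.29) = 4.97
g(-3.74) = 10.53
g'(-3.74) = -7.77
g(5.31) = 69.64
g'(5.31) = 20.83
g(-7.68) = 65.67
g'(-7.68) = -20.22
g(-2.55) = 3.53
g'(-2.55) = -4.01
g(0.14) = 4.18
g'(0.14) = 4.49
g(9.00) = 168.01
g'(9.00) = 32.49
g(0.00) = 3.58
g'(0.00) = 4.05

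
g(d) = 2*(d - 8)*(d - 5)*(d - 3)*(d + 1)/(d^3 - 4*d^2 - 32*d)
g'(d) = 2*(d - 8)*(d - 5)*(d - 3)*(d + 1)*(-3*d^2 + 8*d + 32)/(d^3 - 4*d^2 - 32*d)^2 + 2*(d - 8)*(d - 5)*(d - 3)/(d^3 - 4*d^2 - 32*d) + 2*(d - 8)*(d - 5)*(d + 1)/(d^3 - 4*d^2 - 32*d) + 2*(d - 8)*(d - 3)*(d + 1)/(d^3 - 4*d^2 - 32*d) + 2*(d - 5)*(d - 3)*(d + 1)/(d^3 - 4*d^2 - 32*d)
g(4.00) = -0.31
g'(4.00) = 0.05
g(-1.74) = 12.02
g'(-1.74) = -18.98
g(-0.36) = -17.59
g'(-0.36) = -63.00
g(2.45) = 0.61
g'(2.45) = -1.52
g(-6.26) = -77.53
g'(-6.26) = -16.69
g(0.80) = 8.66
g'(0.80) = -13.82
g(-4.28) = -369.81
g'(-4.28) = -1203.77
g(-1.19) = 2.95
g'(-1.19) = -15.26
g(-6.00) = -82.50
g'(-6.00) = -21.83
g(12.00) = 8.53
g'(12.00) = 1.58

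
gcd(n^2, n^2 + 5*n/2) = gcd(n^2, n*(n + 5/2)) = n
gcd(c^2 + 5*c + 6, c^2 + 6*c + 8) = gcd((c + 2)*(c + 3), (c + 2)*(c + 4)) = c + 2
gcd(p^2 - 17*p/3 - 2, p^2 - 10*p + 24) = p - 6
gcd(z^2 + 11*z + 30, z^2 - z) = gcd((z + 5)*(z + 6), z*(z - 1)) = 1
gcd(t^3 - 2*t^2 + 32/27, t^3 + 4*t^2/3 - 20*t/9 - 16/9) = t^2 - 2*t/3 - 8/9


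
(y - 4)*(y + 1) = y^2 - 3*y - 4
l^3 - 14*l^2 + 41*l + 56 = (l - 8)*(l - 7)*(l + 1)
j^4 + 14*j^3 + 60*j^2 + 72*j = j*(j + 2)*(j + 6)^2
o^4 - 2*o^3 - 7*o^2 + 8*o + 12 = (o - 3)*(o - 2)*(o + 1)*(o + 2)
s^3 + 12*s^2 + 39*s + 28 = (s + 1)*(s + 4)*(s + 7)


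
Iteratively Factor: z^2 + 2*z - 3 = (z - 1)*(z + 3)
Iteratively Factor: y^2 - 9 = (y + 3)*(y - 3)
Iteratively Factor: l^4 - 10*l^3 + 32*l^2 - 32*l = (l - 4)*(l^3 - 6*l^2 + 8*l) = (l - 4)^2*(l^2 - 2*l) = l*(l - 4)^2*(l - 2)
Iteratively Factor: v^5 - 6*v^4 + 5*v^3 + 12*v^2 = (v - 3)*(v^4 - 3*v^3 - 4*v^2) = (v - 3)*(v + 1)*(v^3 - 4*v^2) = (v - 4)*(v - 3)*(v + 1)*(v^2) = v*(v - 4)*(v - 3)*(v + 1)*(v)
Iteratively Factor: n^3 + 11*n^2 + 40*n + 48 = (n + 3)*(n^2 + 8*n + 16) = (n + 3)*(n + 4)*(n + 4)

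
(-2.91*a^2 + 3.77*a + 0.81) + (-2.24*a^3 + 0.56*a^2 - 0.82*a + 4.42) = -2.24*a^3 - 2.35*a^2 + 2.95*a + 5.23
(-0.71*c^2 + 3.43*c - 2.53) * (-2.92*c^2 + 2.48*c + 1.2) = 2.0732*c^4 - 11.7764*c^3 + 15.042*c^2 - 2.1584*c - 3.036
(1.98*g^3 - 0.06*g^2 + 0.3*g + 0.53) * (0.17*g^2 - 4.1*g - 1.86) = 0.3366*g^5 - 8.1282*g^4 - 3.3858*g^3 - 1.0283*g^2 - 2.731*g - 0.9858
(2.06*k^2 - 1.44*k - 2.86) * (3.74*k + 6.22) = 7.7044*k^3 + 7.4276*k^2 - 19.6532*k - 17.7892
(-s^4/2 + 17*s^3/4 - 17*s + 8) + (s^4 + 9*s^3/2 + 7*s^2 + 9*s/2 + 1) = s^4/2 + 35*s^3/4 + 7*s^2 - 25*s/2 + 9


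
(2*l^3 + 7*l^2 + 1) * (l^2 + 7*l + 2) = 2*l^5 + 21*l^4 + 53*l^3 + 15*l^2 + 7*l + 2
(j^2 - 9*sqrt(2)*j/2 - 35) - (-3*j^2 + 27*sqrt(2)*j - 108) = 4*j^2 - 63*sqrt(2)*j/2 + 73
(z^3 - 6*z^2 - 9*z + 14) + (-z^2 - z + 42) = z^3 - 7*z^2 - 10*z + 56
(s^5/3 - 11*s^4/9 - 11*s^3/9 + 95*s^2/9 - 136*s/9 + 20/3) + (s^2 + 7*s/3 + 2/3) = s^5/3 - 11*s^4/9 - 11*s^3/9 + 104*s^2/9 - 115*s/9 + 22/3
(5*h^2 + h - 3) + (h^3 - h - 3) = h^3 + 5*h^2 - 6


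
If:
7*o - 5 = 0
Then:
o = 5/7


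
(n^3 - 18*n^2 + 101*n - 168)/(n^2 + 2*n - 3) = (n^3 - 18*n^2 + 101*n - 168)/(n^2 + 2*n - 3)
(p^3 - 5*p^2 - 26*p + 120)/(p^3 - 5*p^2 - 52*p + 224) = (p^2 - p - 30)/(p^2 - p - 56)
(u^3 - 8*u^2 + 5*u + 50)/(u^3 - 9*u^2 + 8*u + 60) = (u - 5)/(u - 6)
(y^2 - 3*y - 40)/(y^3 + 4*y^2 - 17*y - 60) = (y - 8)/(y^2 - y - 12)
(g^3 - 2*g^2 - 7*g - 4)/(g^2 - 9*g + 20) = (g^2 + 2*g + 1)/(g - 5)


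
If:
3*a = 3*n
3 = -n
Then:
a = -3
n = -3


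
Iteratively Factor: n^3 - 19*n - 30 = (n + 2)*(n^2 - 2*n - 15) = (n + 2)*(n + 3)*(n - 5)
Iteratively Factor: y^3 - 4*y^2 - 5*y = (y - 5)*(y^2 + y) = y*(y - 5)*(y + 1)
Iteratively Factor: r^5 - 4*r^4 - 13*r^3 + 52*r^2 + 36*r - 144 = (r - 3)*(r^4 - r^3 - 16*r^2 + 4*r + 48) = (r - 3)*(r - 2)*(r^3 + r^2 - 14*r - 24) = (r - 3)*(r - 2)*(r + 2)*(r^2 - r - 12) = (r - 4)*(r - 3)*(r - 2)*(r + 2)*(r + 3)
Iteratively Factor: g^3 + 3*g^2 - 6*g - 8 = (g - 2)*(g^2 + 5*g + 4) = (g - 2)*(g + 4)*(g + 1)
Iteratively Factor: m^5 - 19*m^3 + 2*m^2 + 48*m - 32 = (m - 4)*(m^4 + 4*m^3 - 3*m^2 - 10*m + 8) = (m - 4)*(m + 4)*(m^3 - 3*m + 2) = (m - 4)*(m - 1)*(m + 4)*(m^2 + m - 2) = (m - 4)*(m - 1)*(m + 2)*(m + 4)*(m - 1)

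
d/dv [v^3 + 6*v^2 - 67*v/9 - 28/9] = 3*v^2 + 12*v - 67/9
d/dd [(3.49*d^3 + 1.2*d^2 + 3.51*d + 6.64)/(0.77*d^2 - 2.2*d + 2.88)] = (2.6873*d^4 - 15.356*d^3 + 24.8109*d^2 - 3.3136*d + 24.7168)/(0.5929*d^4 - 3.388*d^3 + 9.2752*d^2 - 12.672*d + 8.2944)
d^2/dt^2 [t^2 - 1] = 2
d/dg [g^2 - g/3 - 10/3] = 2*g - 1/3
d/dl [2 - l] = -1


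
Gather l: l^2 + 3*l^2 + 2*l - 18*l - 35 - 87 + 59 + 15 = 4*l^2 - 16*l - 48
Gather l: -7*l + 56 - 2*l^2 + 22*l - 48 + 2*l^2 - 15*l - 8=0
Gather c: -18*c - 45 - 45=-18*c - 90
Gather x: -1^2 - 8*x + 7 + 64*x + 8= 56*x + 14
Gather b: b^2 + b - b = b^2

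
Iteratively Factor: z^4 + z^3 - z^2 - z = (z)*(z^3 + z^2 - z - 1) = z*(z + 1)*(z^2 - 1) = z*(z + 1)^2*(z - 1)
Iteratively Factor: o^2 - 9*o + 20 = (o - 5)*(o - 4)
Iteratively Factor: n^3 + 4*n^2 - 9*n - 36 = (n - 3)*(n^2 + 7*n + 12) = (n - 3)*(n + 4)*(n + 3)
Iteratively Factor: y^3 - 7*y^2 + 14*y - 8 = (y - 1)*(y^2 - 6*y + 8) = (y - 4)*(y - 1)*(y - 2)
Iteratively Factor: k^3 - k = (k)*(k^2 - 1) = k*(k + 1)*(k - 1)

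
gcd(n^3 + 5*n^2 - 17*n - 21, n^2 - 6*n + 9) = n - 3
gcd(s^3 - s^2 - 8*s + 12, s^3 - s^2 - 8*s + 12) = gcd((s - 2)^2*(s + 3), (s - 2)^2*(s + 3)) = s^3 - s^2 - 8*s + 12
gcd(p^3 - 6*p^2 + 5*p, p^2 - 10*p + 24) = 1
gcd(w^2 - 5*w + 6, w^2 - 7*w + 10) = w - 2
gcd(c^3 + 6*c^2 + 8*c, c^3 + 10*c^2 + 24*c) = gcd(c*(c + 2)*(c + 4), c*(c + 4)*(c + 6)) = c^2 + 4*c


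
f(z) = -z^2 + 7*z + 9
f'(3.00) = 1.00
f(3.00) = 21.00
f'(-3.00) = 13.00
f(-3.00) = -21.00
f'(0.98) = 5.04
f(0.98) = 14.90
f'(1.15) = 4.70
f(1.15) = 15.73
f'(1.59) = 3.82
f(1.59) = 17.60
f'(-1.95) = 10.90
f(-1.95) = -8.45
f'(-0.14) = 7.28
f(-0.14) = 8.00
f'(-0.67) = 8.34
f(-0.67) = 3.86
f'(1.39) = 4.22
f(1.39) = 16.80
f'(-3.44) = 13.88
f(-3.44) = -26.91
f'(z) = 7 - 2*z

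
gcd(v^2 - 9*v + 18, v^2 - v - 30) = v - 6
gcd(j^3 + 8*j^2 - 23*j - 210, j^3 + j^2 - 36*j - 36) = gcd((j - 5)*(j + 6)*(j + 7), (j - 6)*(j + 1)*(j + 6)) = j + 6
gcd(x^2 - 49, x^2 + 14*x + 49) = x + 7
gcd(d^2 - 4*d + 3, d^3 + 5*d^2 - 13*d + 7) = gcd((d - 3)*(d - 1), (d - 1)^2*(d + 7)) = d - 1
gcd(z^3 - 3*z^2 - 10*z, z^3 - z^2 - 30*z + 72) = 1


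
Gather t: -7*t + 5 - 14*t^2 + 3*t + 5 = -14*t^2 - 4*t + 10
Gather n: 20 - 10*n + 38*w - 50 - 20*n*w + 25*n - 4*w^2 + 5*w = n*(15 - 20*w) - 4*w^2 + 43*w - 30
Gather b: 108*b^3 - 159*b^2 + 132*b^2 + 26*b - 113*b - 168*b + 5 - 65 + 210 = 108*b^3 - 27*b^2 - 255*b + 150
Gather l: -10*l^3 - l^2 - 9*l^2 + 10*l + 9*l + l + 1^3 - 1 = -10*l^3 - 10*l^2 + 20*l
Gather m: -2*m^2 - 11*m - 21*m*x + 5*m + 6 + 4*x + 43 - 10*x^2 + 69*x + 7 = -2*m^2 + m*(-21*x - 6) - 10*x^2 + 73*x + 56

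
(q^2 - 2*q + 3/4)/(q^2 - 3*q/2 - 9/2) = (-4*q^2 + 8*q - 3)/(2*(-2*q^2 + 3*q + 9))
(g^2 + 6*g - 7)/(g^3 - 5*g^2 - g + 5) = (g + 7)/(g^2 - 4*g - 5)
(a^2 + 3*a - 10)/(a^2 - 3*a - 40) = (a - 2)/(a - 8)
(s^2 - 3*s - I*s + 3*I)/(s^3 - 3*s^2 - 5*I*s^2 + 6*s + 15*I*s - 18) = (s - I)/(s^2 - 5*I*s + 6)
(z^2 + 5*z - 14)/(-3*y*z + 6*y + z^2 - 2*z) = (-z - 7)/(3*y - z)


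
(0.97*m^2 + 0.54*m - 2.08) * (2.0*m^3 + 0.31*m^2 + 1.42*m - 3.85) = 1.94*m^5 + 1.3807*m^4 - 2.6152*m^3 - 3.6125*m^2 - 5.0326*m + 8.008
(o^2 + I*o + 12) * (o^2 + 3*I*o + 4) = o^4 + 4*I*o^3 + 13*o^2 + 40*I*o + 48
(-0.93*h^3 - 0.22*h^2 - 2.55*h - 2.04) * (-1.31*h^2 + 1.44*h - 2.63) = 1.2183*h^5 - 1.051*h^4 + 5.4696*h^3 - 0.421*h^2 + 3.7689*h + 5.3652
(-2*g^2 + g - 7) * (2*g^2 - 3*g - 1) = -4*g^4 + 8*g^3 - 15*g^2 + 20*g + 7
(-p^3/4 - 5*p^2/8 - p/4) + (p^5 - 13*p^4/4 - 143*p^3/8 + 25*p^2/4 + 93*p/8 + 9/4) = p^5 - 13*p^4/4 - 145*p^3/8 + 45*p^2/8 + 91*p/8 + 9/4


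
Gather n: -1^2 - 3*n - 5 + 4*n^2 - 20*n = 4*n^2 - 23*n - 6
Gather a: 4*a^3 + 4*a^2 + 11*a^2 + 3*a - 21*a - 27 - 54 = 4*a^3 + 15*a^2 - 18*a - 81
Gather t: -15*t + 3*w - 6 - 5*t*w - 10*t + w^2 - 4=t*(-5*w - 25) + w^2 + 3*w - 10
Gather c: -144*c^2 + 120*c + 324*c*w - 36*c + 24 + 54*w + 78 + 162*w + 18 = -144*c^2 + c*(324*w + 84) + 216*w + 120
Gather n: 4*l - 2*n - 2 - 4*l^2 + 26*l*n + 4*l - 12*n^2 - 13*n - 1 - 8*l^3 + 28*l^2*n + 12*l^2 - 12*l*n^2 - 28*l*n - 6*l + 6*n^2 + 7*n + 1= -8*l^3 + 8*l^2 + 2*l + n^2*(-12*l - 6) + n*(28*l^2 - 2*l - 8) - 2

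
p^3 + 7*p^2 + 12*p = p*(p + 3)*(p + 4)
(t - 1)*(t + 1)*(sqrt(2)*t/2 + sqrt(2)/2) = sqrt(2)*t^3/2 + sqrt(2)*t^2/2 - sqrt(2)*t/2 - sqrt(2)/2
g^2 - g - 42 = (g - 7)*(g + 6)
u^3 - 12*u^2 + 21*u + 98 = (u - 7)^2*(u + 2)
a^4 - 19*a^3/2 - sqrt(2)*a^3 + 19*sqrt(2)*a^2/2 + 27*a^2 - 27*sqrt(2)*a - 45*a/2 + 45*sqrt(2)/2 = (a - 5)*(a - 3)*(a - 3/2)*(a - sqrt(2))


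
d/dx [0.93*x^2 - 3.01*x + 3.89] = 1.86*x - 3.01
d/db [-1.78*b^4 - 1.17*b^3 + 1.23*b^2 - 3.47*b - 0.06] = -7.12*b^3 - 3.51*b^2 + 2.46*b - 3.47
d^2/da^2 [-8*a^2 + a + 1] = -16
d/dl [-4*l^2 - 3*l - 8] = -8*l - 3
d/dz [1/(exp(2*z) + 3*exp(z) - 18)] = (-2*exp(z) - 3)*exp(z)/(exp(2*z) + 3*exp(z) - 18)^2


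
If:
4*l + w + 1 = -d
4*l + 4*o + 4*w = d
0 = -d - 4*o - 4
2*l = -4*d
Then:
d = 4/9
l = -8/9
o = -10/9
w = 19/9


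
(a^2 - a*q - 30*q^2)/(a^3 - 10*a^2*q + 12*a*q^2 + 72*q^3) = (-a - 5*q)/(-a^2 + 4*a*q + 12*q^2)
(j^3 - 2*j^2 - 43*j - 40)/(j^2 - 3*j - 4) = (j^2 - 3*j - 40)/(j - 4)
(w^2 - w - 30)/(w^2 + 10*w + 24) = (w^2 - w - 30)/(w^2 + 10*w + 24)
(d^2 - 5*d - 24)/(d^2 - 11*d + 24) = (d + 3)/(d - 3)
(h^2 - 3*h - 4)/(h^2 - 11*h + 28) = (h + 1)/(h - 7)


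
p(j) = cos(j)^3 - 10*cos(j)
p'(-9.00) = -3.09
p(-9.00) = 8.35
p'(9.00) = 3.09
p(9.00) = 8.35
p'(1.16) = 8.73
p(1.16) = -3.93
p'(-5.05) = 9.12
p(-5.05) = -3.28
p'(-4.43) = 9.38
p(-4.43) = 2.76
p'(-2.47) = -5.08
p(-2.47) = 7.35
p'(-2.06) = -8.24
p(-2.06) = 4.60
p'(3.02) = 0.85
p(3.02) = 8.95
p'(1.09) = 8.30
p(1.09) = -4.53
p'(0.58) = 4.33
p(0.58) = -7.78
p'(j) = -3*sin(j)*cos(j)^2 + 10*sin(j)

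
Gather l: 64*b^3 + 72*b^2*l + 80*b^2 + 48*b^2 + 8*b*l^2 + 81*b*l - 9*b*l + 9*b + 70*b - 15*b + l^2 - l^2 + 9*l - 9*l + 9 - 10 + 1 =64*b^3 + 128*b^2 + 8*b*l^2 + 64*b + l*(72*b^2 + 72*b)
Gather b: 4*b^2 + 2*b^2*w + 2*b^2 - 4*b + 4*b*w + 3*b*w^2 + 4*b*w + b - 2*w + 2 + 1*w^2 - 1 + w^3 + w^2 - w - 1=b^2*(2*w + 6) + b*(3*w^2 + 8*w - 3) + w^3 + 2*w^2 - 3*w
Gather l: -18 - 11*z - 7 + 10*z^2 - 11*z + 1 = 10*z^2 - 22*z - 24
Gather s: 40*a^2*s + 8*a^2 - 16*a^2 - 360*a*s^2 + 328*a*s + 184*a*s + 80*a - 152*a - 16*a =-8*a^2 - 360*a*s^2 - 88*a + s*(40*a^2 + 512*a)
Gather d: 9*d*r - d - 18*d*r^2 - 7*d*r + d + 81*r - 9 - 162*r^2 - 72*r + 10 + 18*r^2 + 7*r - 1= d*(-18*r^2 + 2*r) - 144*r^2 + 16*r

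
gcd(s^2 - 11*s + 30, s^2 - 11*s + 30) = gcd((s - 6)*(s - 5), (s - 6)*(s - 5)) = s^2 - 11*s + 30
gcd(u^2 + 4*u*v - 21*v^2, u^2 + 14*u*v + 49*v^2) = u + 7*v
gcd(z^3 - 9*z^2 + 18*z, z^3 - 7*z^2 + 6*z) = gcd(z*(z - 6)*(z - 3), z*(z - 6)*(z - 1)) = z^2 - 6*z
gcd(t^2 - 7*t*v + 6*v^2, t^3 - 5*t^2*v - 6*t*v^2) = t - 6*v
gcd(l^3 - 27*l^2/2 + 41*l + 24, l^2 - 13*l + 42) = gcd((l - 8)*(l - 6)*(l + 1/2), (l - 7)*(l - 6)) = l - 6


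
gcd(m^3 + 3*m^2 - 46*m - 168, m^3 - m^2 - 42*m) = m^2 - m - 42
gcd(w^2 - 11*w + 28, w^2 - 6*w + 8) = w - 4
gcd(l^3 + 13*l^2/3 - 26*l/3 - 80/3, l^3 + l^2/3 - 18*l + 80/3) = l^2 + 7*l/3 - 40/3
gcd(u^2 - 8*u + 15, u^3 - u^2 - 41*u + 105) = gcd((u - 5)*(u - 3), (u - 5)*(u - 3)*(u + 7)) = u^2 - 8*u + 15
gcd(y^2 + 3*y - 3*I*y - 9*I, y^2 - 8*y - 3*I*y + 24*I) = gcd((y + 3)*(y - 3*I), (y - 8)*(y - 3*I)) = y - 3*I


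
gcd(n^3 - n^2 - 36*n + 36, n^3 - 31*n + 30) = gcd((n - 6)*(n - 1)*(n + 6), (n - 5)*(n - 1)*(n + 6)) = n^2 + 5*n - 6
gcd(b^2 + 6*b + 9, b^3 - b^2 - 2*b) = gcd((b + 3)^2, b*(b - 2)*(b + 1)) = 1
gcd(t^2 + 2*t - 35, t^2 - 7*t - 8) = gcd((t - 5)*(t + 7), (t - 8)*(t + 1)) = 1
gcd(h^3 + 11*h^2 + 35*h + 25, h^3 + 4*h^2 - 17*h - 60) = h + 5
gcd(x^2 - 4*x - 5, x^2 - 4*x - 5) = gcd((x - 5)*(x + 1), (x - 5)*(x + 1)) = x^2 - 4*x - 5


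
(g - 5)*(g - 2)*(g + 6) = g^3 - g^2 - 32*g + 60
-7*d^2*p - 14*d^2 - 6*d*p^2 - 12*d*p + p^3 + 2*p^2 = (-7*d + p)*(d + p)*(p + 2)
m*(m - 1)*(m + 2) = m^3 + m^2 - 2*m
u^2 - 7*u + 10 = (u - 5)*(u - 2)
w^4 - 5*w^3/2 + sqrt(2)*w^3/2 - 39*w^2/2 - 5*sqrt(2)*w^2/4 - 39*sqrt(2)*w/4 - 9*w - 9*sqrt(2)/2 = (w - 6)*(w + 1/2)*(w + 3)*(w + sqrt(2)/2)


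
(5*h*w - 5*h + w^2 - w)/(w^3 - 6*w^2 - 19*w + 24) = (5*h + w)/(w^2 - 5*w - 24)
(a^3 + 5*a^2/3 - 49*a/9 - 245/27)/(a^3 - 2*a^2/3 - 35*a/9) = (a + 7/3)/a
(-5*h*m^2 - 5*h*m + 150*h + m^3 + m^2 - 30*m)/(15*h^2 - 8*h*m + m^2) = (-m^2 - m + 30)/(3*h - m)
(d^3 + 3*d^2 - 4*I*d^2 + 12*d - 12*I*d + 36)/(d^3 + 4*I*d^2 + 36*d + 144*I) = (d^2 + d*(3 + 2*I) + 6*I)/(d^2 + 10*I*d - 24)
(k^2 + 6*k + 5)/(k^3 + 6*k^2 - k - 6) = (k + 5)/(k^2 + 5*k - 6)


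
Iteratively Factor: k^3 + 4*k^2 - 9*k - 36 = (k + 3)*(k^2 + k - 12) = (k + 3)*(k + 4)*(k - 3)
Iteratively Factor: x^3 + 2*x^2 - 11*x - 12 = (x + 4)*(x^2 - 2*x - 3) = (x + 1)*(x + 4)*(x - 3)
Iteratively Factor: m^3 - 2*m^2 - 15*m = (m)*(m^2 - 2*m - 15) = m*(m + 3)*(m - 5)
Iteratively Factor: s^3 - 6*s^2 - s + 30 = (s - 5)*(s^2 - s - 6) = (s - 5)*(s - 3)*(s + 2)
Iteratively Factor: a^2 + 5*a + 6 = (a + 2)*(a + 3)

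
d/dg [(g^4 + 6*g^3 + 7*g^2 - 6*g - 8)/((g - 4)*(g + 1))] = g*(2*g^2 - 7*g - 40)/(g^2 - 8*g + 16)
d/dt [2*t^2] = 4*t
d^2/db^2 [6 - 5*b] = 0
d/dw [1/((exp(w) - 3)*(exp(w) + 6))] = (-2*exp(w) - 3)*exp(w)/(exp(4*w) + 6*exp(3*w) - 27*exp(2*w) - 108*exp(w) + 324)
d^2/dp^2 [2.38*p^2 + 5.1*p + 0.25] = 4.76000000000000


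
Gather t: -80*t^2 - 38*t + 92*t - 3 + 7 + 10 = -80*t^2 + 54*t + 14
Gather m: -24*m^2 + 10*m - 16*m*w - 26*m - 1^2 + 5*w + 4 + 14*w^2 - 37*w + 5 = -24*m^2 + m*(-16*w - 16) + 14*w^2 - 32*w + 8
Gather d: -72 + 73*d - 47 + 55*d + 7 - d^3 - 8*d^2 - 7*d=-d^3 - 8*d^2 + 121*d - 112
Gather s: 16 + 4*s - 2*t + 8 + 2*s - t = 6*s - 3*t + 24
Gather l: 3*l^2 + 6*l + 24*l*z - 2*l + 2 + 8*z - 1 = 3*l^2 + l*(24*z + 4) + 8*z + 1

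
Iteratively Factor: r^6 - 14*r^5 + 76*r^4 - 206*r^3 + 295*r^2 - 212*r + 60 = (r - 1)*(r^5 - 13*r^4 + 63*r^3 - 143*r^2 + 152*r - 60) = (r - 3)*(r - 1)*(r^4 - 10*r^3 + 33*r^2 - 44*r + 20) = (r - 3)*(r - 1)^2*(r^3 - 9*r^2 + 24*r - 20) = (r - 3)*(r - 2)*(r - 1)^2*(r^2 - 7*r + 10) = (r - 5)*(r - 3)*(r - 2)*(r - 1)^2*(r - 2)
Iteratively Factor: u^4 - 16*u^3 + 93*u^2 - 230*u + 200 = (u - 4)*(u^3 - 12*u^2 + 45*u - 50) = (u - 5)*(u - 4)*(u^2 - 7*u + 10) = (u - 5)*(u - 4)*(u - 2)*(u - 5)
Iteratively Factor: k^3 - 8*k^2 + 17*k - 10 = (k - 2)*(k^2 - 6*k + 5) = (k - 5)*(k - 2)*(k - 1)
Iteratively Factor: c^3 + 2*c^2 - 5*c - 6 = (c + 3)*(c^2 - c - 2) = (c - 2)*(c + 3)*(c + 1)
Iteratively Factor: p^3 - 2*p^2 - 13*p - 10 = (p - 5)*(p^2 + 3*p + 2) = (p - 5)*(p + 2)*(p + 1)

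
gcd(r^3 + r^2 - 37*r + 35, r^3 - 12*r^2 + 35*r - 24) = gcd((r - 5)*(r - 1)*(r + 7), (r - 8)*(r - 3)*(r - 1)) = r - 1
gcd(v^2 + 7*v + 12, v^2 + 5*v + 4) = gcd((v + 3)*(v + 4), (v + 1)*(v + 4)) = v + 4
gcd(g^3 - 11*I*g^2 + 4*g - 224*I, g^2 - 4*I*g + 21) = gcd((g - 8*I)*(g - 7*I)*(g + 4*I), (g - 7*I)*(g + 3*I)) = g - 7*I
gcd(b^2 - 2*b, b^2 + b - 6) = b - 2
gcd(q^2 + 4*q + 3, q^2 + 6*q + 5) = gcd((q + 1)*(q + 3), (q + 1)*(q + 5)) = q + 1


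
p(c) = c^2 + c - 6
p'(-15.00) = -29.00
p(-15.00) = 204.00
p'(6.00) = 13.00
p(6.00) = 36.00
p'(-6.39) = -11.78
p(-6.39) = 28.44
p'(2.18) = 5.36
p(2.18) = 0.93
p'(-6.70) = -12.40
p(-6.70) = 32.19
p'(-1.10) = -1.20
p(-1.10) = -5.89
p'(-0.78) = -0.56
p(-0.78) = -6.17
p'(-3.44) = -5.88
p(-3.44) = 2.39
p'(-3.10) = -5.20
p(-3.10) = 0.51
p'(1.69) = 4.38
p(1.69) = -1.45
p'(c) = 2*c + 1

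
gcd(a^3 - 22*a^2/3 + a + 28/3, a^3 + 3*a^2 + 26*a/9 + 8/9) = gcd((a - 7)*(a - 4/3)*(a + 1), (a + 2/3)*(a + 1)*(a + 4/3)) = a + 1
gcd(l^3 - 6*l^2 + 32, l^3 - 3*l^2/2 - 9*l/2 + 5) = l + 2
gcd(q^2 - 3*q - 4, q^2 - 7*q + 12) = q - 4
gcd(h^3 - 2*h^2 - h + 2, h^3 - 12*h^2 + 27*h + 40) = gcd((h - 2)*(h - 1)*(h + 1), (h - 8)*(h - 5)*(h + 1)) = h + 1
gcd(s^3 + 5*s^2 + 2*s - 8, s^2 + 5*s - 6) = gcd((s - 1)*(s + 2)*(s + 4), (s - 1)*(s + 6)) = s - 1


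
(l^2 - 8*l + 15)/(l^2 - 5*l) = (l - 3)/l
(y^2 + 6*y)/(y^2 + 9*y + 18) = y/(y + 3)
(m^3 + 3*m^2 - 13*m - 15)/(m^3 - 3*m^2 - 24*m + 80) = (m^2 - 2*m - 3)/(m^2 - 8*m + 16)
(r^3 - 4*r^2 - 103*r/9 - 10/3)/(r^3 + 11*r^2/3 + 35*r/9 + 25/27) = 3*(r - 6)/(3*r + 5)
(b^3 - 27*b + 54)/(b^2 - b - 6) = (b^2 + 3*b - 18)/(b + 2)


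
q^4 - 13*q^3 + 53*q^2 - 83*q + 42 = (q - 7)*(q - 3)*(q - 2)*(q - 1)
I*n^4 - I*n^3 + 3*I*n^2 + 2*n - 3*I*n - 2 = (n - I)^2*(n + 2*I)*(I*n - I)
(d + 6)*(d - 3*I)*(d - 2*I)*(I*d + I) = I*d^4 + 5*d^3 + 7*I*d^3 + 35*d^2 + 30*d - 42*I*d - 36*I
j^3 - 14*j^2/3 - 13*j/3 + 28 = (j - 4)*(j - 3)*(j + 7/3)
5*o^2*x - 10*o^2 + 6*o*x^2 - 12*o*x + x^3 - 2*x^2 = (o + x)*(5*o + x)*(x - 2)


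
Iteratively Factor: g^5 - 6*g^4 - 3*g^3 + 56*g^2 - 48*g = (g - 4)*(g^4 - 2*g^3 - 11*g^2 + 12*g) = (g - 4)^2*(g^3 + 2*g^2 - 3*g) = g*(g - 4)^2*(g^2 + 2*g - 3) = g*(g - 4)^2*(g + 3)*(g - 1)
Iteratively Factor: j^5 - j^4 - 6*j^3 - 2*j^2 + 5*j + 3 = (j - 1)*(j^4 - 6*j^2 - 8*j - 3) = (j - 1)*(j + 1)*(j^3 - j^2 - 5*j - 3) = (j - 1)*(j + 1)^2*(j^2 - 2*j - 3) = (j - 3)*(j - 1)*(j + 1)^2*(j + 1)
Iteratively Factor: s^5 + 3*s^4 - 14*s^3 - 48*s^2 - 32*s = (s + 1)*(s^4 + 2*s^3 - 16*s^2 - 32*s) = (s + 1)*(s + 2)*(s^3 - 16*s) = s*(s + 1)*(s + 2)*(s^2 - 16) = s*(s - 4)*(s + 1)*(s + 2)*(s + 4)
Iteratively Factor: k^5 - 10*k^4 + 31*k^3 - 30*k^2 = (k)*(k^4 - 10*k^3 + 31*k^2 - 30*k) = k^2*(k^3 - 10*k^2 + 31*k - 30) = k^2*(k - 2)*(k^2 - 8*k + 15) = k^2*(k - 5)*(k - 2)*(k - 3)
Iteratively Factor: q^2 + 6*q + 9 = (q + 3)*(q + 3)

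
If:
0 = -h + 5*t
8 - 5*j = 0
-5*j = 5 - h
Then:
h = 13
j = 8/5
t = 13/5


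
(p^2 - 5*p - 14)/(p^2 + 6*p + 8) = (p - 7)/(p + 4)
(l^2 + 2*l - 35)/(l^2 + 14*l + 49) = (l - 5)/(l + 7)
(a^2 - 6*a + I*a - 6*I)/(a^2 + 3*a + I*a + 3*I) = (a - 6)/(a + 3)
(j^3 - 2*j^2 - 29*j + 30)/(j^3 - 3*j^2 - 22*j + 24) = (j + 5)/(j + 4)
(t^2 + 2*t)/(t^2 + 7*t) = (t + 2)/(t + 7)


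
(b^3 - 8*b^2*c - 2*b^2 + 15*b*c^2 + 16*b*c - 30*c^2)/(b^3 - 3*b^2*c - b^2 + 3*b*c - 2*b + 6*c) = (b - 5*c)/(b + 1)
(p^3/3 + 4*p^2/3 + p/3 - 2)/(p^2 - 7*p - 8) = (-p^3 - 4*p^2 - p + 6)/(3*(-p^2 + 7*p + 8))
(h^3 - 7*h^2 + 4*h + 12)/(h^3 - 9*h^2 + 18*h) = (h^2 - h - 2)/(h*(h - 3))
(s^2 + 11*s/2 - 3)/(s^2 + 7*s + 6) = (s - 1/2)/(s + 1)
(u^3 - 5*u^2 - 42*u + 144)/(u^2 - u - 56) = (u^2 + 3*u - 18)/(u + 7)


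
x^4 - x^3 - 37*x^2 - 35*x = x*(x - 7)*(x + 1)*(x + 5)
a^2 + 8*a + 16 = (a + 4)^2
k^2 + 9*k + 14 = (k + 2)*(k + 7)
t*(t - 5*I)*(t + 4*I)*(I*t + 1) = I*t^4 + 2*t^3 + 19*I*t^2 + 20*t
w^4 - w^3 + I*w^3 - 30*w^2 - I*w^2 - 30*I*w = w*(w - 6)*(w + 5)*(w + I)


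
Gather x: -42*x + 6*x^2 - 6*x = 6*x^2 - 48*x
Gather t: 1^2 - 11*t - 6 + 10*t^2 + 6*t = 10*t^2 - 5*t - 5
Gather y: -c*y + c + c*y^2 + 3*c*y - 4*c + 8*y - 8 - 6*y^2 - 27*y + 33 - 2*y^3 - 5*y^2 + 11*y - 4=-3*c - 2*y^3 + y^2*(c - 11) + y*(2*c - 8) + 21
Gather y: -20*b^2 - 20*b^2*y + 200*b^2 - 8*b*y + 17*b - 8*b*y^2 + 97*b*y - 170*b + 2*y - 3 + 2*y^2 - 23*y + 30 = 180*b^2 - 153*b + y^2*(2 - 8*b) + y*(-20*b^2 + 89*b - 21) + 27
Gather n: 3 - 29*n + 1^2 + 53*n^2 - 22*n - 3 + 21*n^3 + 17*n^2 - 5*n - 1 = 21*n^3 + 70*n^2 - 56*n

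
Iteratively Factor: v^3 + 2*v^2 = (v)*(v^2 + 2*v) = v^2*(v + 2)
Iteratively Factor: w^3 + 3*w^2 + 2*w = (w + 1)*(w^2 + 2*w) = w*(w + 1)*(w + 2)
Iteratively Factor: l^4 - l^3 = (l)*(l^3 - l^2) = l*(l - 1)*(l^2) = l^2*(l - 1)*(l)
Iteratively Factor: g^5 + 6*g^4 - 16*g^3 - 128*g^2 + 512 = (g + 4)*(g^4 + 2*g^3 - 24*g^2 - 32*g + 128) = (g + 4)^2*(g^3 - 2*g^2 - 16*g + 32) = (g - 4)*(g + 4)^2*(g^2 + 2*g - 8) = (g - 4)*(g + 4)^3*(g - 2)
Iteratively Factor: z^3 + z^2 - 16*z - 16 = (z - 4)*(z^2 + 5*z + 4) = (z - 4)*(z + 4)*(z + 1)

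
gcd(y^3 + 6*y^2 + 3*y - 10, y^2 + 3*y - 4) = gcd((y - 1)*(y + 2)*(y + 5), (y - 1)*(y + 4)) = y - 1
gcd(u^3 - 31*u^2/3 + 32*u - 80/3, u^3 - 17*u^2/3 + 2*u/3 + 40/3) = u - 5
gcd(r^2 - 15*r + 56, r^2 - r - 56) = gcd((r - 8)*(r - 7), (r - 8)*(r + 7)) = r - 8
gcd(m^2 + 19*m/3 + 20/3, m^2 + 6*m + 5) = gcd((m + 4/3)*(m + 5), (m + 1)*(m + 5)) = m + 5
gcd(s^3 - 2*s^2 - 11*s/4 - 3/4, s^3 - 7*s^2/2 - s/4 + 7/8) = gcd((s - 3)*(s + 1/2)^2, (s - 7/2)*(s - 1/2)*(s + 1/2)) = s + 1/2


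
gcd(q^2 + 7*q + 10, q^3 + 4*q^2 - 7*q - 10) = q + 5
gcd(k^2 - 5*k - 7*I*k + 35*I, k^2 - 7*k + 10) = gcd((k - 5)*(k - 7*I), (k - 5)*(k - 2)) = k - 5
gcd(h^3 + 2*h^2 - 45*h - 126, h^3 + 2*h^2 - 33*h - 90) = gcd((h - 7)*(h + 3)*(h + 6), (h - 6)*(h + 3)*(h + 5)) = h + 3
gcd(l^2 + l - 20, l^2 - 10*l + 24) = l - 4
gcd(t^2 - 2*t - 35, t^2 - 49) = t - 7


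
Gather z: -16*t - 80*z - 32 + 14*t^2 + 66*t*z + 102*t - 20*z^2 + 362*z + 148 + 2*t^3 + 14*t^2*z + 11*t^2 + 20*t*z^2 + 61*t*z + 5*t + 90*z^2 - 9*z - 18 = 2*t^3 + 25*t^2 + 91*t + z^2*(20*t + 70) + z*(14*t^2 + 127*t + 273) + 98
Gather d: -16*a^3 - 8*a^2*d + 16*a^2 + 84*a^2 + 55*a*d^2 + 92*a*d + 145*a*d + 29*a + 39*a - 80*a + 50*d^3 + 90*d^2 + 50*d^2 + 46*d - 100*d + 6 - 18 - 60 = -16*a^3 + 100*a^2 - 12*a + 50*d^3 + d^2*(55*a + 140) + d*(-8*a^2 + 237*a - 54) - 72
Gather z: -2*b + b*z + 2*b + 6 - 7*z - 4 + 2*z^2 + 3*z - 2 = 2*z^2 + z*(b - 4)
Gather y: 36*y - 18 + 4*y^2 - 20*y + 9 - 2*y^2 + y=2*y^2 + 17*y - 9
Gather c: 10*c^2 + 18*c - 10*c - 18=10*c^2 + 8*c - 18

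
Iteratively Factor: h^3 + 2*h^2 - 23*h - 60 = (h - 5)*(h^2 + 7*h + 12) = (h - 5)*(h + 3)*(h + 4)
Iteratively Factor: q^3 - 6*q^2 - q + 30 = (q - 3)*(q^2 - 3*q - 10) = (q - 3)*(q + 2)*(q - 5)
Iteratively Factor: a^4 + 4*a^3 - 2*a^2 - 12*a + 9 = (a - 1)*(a^3 + 5*a^2 + 3*a - 9) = (a - 1)^2*(a^2 + 6*a + 9) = (a - 1)^2*(a + 3)*(a + 3)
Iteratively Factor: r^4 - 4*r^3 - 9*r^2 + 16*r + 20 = (r - 2)*(r^3 - 2*r^2 - 13*r - 10) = (r - 2)*(r + 2)*(r^2 - 4*r - 5) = (r - 5)*(r - 2)*(r + 2)*(r + 1)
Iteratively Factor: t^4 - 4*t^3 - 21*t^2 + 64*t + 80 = (t + 4)*(t^3 - 8*t^2 + 11*t + 20) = (t + 1)*(t + 4)*(t^2 - 9*t + 20) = (t - 5)*(t + 1)*(t + 4)*(t - 4)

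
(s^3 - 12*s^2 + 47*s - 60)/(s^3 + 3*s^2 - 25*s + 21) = (s^2 - 9*s + 20)/(s^2 + 6*s - 7)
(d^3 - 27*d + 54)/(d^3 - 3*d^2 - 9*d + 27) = (d + 6)/(d + 3)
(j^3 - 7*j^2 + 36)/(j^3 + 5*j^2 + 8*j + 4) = (j^2 - 9*j + 18)/(j^2 + 3*j + 2)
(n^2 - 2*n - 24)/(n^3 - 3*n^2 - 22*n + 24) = 1/(n - 1)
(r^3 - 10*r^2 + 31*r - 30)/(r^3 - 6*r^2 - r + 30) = (r - 2)/(r + 2)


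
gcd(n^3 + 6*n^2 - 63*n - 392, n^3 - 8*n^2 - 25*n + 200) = n - 8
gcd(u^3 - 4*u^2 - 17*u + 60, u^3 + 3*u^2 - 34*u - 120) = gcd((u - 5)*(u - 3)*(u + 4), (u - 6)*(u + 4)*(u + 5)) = u + 4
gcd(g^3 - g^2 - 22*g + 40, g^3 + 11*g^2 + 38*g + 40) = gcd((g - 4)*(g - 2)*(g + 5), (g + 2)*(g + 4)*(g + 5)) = g + 5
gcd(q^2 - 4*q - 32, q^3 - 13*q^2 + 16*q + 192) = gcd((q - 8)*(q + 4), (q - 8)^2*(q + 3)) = q - 8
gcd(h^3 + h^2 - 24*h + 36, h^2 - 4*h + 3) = h - 3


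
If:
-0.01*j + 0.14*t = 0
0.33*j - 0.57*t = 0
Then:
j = 0.00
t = 0.00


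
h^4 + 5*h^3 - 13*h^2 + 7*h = h*(h - 1)^2*(h + 7)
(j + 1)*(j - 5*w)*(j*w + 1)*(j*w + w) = j^4*w^2 - 5*j^3*w^3 + 2*j^3*w^2 + j^3*w - 10*j^2*w^3 - 4*j^2*w^2 + 2*j^2*w - 5*j*w^3 - 10*j*w^2 + j*w - 5*w^2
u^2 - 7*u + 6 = (u - 6)*(u - 1)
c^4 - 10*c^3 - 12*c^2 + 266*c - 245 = (c - 7)^2*(c - 1)*(c + 5)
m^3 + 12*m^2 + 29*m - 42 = (m - 1)*(m + 6)*(m + 7)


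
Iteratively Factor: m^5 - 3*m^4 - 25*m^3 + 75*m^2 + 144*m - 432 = (m - 4)*(m^4 + m^3 - 21*m^2 - 9*m + 108) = (m - 4)*(m - 3)*(m^3 + 4*m^2 - 9*m - 36) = (m - 4)*(m - 3)^2*(m^2 + 7*m + 12) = (m - 4)*(m - 3)^2*(m + 4)*(m + 3)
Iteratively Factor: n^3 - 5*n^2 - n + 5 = (n - 5)*(n^2 - 1) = (n - 5)*(n + 1)*(n - 1)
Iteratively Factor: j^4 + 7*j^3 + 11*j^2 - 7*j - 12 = (j - 1)*(j^3 + 8*j^2 + 19*j + 12) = (j - 1)*(j + 1)*(j^2 + 7*j + 12) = (j - 1)*(j + 1)*(j + 4)*(j + 3)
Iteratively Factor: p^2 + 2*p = (p + 2)*(p)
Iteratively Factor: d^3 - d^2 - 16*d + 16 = (d - 1)*(d^2 - 16) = (d - 4)*(d - 1)*(d + 4)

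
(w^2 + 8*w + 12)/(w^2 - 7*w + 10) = (w^2 + 8*w + 12)/(w^2 - 7*w + 10)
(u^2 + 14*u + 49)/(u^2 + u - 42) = (u + 7)/(u - 6)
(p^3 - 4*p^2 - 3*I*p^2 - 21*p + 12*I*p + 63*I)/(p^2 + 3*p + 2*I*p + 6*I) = (p^2 - p*(7 + 3*I) + 21*I)/(p + 2*I)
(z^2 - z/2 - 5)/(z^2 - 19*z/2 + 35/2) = (z + 2)/(z - 7)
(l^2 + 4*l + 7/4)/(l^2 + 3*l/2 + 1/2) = (l + 7/2)/(l + 1)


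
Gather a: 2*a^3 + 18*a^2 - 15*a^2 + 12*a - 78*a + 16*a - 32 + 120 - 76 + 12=2*a^3 + 3*a^2 - 50*a + 24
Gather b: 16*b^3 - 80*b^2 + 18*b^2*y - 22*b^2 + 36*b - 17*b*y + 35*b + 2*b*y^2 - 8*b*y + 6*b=16*b^3 + b^2*(18*y - 102) + b*(2*y^2 - 25*y + 77)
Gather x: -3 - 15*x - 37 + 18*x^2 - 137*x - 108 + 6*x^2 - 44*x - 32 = 24*x^2 - 196*x - 180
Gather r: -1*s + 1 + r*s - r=r*(s - 1) - s + 1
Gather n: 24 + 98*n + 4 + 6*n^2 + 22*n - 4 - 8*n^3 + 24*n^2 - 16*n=-8*n^3 + 30*n^2 + 104*n + 24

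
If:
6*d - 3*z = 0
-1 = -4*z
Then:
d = 1/8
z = 1/4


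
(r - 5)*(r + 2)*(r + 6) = r^3 + 3*r^2 - 28*r - 60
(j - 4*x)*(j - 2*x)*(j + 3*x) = j^3 - 3*j^2*x - 10*j*x^2 + 24*x^3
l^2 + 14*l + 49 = (l + 7)^2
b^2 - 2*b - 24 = (b - 6)*(b + 4)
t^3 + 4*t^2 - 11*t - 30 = (t - 3)*(t + 2)*(t + 5)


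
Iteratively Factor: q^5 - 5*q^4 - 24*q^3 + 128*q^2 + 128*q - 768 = (q - 4)*(q^4 - q^3 - 28*q^2 + 16*q + 192) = (q - 4)*(q + 4)*(q^3 - 5*q^2 - 8*q + 48) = (q - 4)^2*(q + 4)*(q^2 - q - 12) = (q - 4)^3*(q + 4)*(q + 3)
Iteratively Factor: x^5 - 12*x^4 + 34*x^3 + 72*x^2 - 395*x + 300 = (x - 5)*(x^4 - 7*x^3 - x^2 + 67*x - 60) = (x - 5)*(x - 4)*(x^3 - 3*x^2 - 13*x + 15) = (x - 5)^2*(x - 4)*(x^2 + 2*x - 3) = (x - 5)^2*(x - 4)*(x + 3)*(x - 1)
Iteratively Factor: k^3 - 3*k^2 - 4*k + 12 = (k - 2)*(k^2 - k - 6) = (k - 3)*(k - 2)*(k + 2)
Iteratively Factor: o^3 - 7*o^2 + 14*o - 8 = (o - 4)*(o^2 - 3*o + 2) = (o - 4)*(o - 1)*(o - 2)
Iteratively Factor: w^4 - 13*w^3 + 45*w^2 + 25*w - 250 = (w - 5)*(w^3 - 8*w^2 + 5*w + 50) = (w - 5)*(w + 2)*(w^2 - 10*w + 25) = (w - 5)^2*(w + 2)*(w - 5)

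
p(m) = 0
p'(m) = 0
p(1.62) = 0.00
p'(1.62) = 0.00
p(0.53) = 0.00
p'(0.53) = 0.00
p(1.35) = 0.00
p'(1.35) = 0.00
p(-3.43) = 0.00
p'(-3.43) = 0.00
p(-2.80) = 0.00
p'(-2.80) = 0.00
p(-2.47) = 0.00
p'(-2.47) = 0.00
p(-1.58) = 0.00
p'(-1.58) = 0.00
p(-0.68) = 0.00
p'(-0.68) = 0.00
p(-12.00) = 0.00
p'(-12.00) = 0.00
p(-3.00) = 0.00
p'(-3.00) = 0.00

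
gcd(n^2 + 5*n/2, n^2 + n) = n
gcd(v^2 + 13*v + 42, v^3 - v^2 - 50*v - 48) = v + 6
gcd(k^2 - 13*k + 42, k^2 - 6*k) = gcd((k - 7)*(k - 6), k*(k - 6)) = k - 6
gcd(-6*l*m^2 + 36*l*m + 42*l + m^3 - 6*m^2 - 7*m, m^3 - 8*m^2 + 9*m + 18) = m + 1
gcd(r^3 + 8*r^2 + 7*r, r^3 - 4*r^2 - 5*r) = r^2 + r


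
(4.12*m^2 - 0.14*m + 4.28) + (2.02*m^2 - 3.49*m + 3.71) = 6.14*m^2 - 3.63*m + 7.99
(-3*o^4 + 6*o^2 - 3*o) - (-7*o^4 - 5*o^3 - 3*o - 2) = 4*o^4 + 5*o^3 + 6*o^2 + 2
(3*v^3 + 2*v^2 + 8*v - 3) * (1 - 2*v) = -6*v^4 - v^3 - 14*v^2 + 14*v - 3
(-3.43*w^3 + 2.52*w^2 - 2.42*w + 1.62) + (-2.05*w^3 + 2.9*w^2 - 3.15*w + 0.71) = -5.48*w^3 + 5.42*w^2 - 5.57*w + 2.33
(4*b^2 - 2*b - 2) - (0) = 4*b^2 - 2*b - 2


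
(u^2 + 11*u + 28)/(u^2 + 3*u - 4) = (u + 7)/(u - 1)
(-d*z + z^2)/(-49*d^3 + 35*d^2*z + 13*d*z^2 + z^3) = z/(49*d^2 + 14*d*z + z^2)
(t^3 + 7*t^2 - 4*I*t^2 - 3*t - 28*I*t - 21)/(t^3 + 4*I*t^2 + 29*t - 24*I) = (t + 7)/(t + 8*I)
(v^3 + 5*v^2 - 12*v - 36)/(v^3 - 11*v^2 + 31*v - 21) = (v^2 + 8*v + 12)/(v^2 - 8*v + 7)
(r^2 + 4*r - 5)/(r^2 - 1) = (r + 5)/(r + 1)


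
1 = 1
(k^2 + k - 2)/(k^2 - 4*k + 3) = (k + 2)/(k - 3)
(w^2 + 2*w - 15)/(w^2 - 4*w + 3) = (w + 5)/(w - 1)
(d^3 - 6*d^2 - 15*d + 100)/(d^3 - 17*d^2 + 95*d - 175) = (d + 4)/(d - 7)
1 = 1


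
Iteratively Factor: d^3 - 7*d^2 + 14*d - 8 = (d - 1)*(d^2 - 6*d + 8) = (d - 2)*(d - 1)*(d - 4)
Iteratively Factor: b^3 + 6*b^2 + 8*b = (b + 4)*(b^2 + 2*b) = (b + 2)*(b + 4)*(b)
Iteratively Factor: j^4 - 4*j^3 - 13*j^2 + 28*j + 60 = (j + 2)*(j^3 - 6*j^2 - j + 30) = (j - 5)*(j + 2)*(j^2 - j - 6) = (j - 5)*(j - 3)*(j + 2)*(j + 2)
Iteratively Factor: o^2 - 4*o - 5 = (o - 5)*(o + 1)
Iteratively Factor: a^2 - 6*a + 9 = (a - 3)*(a - 3)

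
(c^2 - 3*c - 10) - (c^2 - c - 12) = 2 - 2*c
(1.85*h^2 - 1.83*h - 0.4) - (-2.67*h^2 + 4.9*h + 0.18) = 4.52*h^2 - 6.73*h - 0.58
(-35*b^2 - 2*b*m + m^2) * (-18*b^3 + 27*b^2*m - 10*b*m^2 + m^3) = 630*b^5 - 909*b^4*m + 278*b^3*m^2 + 12*b^2*m^3 - 12*b*m^4 + m^5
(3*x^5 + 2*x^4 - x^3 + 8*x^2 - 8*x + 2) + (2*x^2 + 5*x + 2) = 3*x^5 + 2*x^4 - x^3 + 10*x^2 - 3*x + 4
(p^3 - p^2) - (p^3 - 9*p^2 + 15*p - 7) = 8*p^2 - 15*p + 7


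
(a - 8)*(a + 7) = a^2 - a - 56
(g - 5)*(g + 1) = g^2 - 4*g - 5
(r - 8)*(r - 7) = r^2 - 15*r + 56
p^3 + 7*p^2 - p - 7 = (p - 1)*(p + 1)*(p + 7)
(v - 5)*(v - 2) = v^2 - 7*v + 10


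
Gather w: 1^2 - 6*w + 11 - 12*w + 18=30 - 18*w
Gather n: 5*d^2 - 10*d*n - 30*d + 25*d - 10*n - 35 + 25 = 5*d^2 - 5*d + n*(-10*d - 10) - 10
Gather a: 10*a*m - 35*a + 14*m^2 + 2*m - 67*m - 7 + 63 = a*(10*m - 35) + 14*m^2 - 65*m + 56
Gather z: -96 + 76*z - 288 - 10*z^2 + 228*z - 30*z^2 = -40*z^2 + 304*z - 384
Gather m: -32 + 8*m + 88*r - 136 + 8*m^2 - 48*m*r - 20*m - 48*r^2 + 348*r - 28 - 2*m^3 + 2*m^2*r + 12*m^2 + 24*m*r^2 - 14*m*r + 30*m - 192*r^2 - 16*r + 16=-2*m^3 + m^2*(2*r + 20) + m*(24*r^2 - 62*r + 18) - 240*r^2 + 420*r - 180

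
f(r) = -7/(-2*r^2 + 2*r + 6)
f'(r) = -7*(4*r - 2)/(-2*r^2 + 2*r + 6)^2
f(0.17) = -1.11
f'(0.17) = 0.23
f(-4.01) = 0.20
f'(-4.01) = 0.11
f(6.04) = 0.13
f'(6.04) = -0.05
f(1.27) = -1.32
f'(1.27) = -0.76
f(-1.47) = 5.55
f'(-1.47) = 34.65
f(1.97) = -3.21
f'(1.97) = -8.68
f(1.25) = -1.30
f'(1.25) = -0.73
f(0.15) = -1.12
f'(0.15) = 0.25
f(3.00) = 1.17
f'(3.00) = -1.94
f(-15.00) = 0.01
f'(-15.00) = 0.00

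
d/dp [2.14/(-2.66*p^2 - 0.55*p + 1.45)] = (11.3848*p + 1.177)/(2.66*p^2 + 0.55*p - 1.45)^2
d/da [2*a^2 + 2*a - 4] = 4*a + 2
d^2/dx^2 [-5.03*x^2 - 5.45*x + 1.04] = -10.0600000000000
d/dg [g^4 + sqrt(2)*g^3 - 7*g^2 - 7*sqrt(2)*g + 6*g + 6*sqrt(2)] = 4*g^3 + 3*sqrt(2)*g^2 - 14*g - 7*sqrt(2) + 6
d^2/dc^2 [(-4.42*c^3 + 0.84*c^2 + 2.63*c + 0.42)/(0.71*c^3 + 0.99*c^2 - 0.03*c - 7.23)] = (7.06052400000002*c^6 + 7.389822*c^5 - 258.530454*c^4 + 7.12633199999992*c^3 + 194.745744*c^2 - 1260.46773*c + 92.690802)/(0.357911*c^9 + 1.497177*c^8 + 2.042244*c^7 - 10.090152*c^6 - 30.578094*c^5 - 20.331702*c^4 + 112.629636*c^3 + 155.230992*c^2 - 4.704561*c - 377.933067)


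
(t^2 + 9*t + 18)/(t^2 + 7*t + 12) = (t + 6)/(t + 4)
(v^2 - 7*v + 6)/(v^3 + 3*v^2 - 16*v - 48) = (v^2 - 7*v + 6)/(v^3 + 3*v^2 - 16*v - 48)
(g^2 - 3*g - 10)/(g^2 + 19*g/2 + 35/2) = 2*(g^2 - 3*g - 10)/(2*g^2 + 19*g + 35)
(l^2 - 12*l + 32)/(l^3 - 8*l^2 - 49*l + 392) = (l - 4)/(l^2 - 49)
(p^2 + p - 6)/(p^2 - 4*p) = (p^2 + p - 6)/(p*(p - 4))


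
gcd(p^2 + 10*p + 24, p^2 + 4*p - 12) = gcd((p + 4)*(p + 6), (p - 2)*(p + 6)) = p + 6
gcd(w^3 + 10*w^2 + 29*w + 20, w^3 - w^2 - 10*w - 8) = w + 1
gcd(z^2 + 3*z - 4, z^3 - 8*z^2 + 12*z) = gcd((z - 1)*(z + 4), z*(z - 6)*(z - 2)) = 1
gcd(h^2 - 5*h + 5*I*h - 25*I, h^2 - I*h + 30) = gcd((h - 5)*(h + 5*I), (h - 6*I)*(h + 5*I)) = h + 5*I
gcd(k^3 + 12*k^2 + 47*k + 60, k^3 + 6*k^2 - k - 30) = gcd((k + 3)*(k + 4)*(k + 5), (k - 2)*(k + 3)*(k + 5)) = k^2 + 8*k + 15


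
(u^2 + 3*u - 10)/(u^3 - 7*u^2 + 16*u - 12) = (u + 5)/(u^2 - 5*u + 6)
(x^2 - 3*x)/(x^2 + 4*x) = (x - 3)/(x + 4)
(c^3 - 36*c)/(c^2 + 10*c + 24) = c*(c - 6)/(c + 4)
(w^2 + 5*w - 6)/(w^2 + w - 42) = (w^2 + 5*w - 6)/(w^2 + w - 42)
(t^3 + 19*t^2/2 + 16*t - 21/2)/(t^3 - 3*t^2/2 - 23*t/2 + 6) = (t + 7)/(t - 4)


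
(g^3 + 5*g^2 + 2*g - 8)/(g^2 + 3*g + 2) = (g^2 + 3*g - 4)/(g + 1)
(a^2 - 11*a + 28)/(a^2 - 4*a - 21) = (a - 4)/(a + 3)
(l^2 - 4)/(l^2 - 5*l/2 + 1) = 2*(l + 2)/(2*l - 1)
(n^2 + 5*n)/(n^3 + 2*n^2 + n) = (n + 5)/(n^2 + 2*n + 1)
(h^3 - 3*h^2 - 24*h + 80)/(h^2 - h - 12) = (h^2 + h - 20)/(h + 3)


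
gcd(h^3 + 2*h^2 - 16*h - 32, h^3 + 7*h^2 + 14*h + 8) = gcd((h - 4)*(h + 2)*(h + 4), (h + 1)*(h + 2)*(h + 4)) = h^2 + 6*h + 8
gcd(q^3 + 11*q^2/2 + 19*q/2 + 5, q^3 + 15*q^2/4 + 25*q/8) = q + 5/2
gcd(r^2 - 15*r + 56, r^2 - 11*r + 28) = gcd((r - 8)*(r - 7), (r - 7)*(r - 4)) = r - 7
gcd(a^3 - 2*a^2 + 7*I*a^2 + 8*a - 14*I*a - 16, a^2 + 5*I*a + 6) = a - I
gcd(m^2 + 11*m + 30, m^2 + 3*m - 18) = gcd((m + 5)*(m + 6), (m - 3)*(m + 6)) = m + 6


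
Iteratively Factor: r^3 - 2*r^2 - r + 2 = (r - 2)*(r^2 - 1) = (r - 2)*(r - 1)*(r + 1)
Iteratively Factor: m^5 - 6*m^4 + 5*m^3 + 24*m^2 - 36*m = (m - 3)*(m^4 - 3*m^3 - 4*m^2 + 12*m) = m*(m - 3)*(m^3 - 3*m^2 - 4*m + 12) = m*(m - 3)*(m - 2)*(m^2 - m - 6) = m*(m - 3)*(m - 2)*(m + 2)*(m - 3)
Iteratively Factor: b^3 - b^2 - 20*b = (b + 4)*(b^2 - 5*b) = (b - 5)*(b + 4)*(b)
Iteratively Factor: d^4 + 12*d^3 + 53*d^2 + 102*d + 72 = (d + 3)*(d^3 + 9*d^2 + 26*d + 24) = (d + 3)*(d + 4)*(d^2 + 5*d + 6) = (d + 2)*(d + 3)*(d + 4)*(d + 3)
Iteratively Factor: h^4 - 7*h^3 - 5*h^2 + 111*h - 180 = (h - 3)*(h^3 - 4*h^2 - 17*h + 60) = (h - 3)^2*(h^2 - h - 20) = (h - 3)^2*(h + 4)*(h - 5)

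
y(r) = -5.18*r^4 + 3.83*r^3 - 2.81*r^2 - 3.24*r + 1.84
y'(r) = -20.72*r^3 + 11.49*r^2 - 5.62*r - 3.24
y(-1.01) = -7.09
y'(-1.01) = 35.50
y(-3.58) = -1049.17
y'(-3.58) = 1114.83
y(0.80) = -2.71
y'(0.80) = -10.99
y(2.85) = -283.31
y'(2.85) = -405.58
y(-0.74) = -0.41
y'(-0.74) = 15.61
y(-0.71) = 0.04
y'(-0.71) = 13.96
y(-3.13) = -630.16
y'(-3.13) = 762.28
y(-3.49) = -952.36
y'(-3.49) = 1037.10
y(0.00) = 1.84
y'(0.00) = -3.24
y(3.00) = -349.34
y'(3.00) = -476.13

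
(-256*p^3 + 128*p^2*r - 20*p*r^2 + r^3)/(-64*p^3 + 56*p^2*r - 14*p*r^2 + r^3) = (8*p - r)/(2*p - r)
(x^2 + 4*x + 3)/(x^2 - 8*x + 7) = (x^2 + 4*x + 3)/(x^2 - 8*x + 7)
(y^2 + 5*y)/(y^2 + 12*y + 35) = y/(y + 7)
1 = 1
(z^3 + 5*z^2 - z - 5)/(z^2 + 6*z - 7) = (z^2 + 6*z + 5)/(z + 7)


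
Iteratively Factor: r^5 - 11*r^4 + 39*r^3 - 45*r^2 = (r - 5)*(r^4 - 6*r^3 + 9*r^2) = (r - 5)*(r - 3)*(r^3 - 3*r^2) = r*(r - 5)*(r - 3)*(r^2 - 3*r) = r*(r - 5)*(r - 3)^2*(r)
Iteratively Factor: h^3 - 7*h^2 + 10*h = (h - 2)*(h^2 - 5*h) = (h - 5)*(h - 2)*(h)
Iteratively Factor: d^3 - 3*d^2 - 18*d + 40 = (d - 5)*(d^2 + 2*d - 8) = (d - 5)*(d + 4)*(d - 2)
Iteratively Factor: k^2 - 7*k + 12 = (k - 3)*(k - 4)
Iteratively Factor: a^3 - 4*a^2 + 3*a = (a - 1)*(a^2 - 3*a) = (a - 3)*(a - 1)*(a)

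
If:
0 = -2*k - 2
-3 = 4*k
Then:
No Solution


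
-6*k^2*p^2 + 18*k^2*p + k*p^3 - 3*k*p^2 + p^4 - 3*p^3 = p*(-2*k + p)*(3*k + p)*(p - 3)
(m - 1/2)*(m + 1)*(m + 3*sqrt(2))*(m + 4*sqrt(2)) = m^4 + m^3/2 + 7*sqrt(2)*m^3 + 7*sqrt(2)*m^2/2 + 47*m^2/2 - 7*sqrt(2)*m/2 + 12*m - 12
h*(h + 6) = h^2 + 6*h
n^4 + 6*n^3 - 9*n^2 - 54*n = n*(n - 3)*(n + 3)*(n + 6)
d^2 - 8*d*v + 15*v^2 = (d - 5*v)*(d - 3*v)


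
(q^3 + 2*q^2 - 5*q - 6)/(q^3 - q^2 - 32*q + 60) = (q^2 + 4*q + 3)/(q^2 + q - 30)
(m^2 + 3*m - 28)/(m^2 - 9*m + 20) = (m + 7)/(m - 5)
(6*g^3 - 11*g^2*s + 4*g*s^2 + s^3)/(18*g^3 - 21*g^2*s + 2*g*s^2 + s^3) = (-g + s)/(-3*g + s)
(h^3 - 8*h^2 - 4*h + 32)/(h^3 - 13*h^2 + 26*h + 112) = (h - 2)/(h - 7)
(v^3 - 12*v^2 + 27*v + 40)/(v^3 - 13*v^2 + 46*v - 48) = (v^2 - 4*v - 5)/(v^2 - 5*v + 6)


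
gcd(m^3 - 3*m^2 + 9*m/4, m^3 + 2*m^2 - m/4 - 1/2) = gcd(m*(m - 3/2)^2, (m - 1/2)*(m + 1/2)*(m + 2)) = 1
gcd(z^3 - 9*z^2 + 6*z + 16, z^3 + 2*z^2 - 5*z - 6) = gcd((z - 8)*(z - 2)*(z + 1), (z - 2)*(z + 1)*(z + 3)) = z^2 - z - 2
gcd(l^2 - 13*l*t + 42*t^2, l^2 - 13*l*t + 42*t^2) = l^2 - 13*l*t + 42*t^2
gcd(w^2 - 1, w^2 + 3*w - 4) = w - 1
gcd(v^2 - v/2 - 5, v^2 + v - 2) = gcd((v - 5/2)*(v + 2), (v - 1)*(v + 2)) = v + 2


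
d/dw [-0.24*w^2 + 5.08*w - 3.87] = 5.08 - 0.48*w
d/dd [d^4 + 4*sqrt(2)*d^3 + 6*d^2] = 4*d*(d^2 + 3*sqrt(2)*d + 3)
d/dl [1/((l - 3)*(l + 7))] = 2*(-l - 2)/(l^4 + 8*l^3 - 26*l^2 - 168*l + 441)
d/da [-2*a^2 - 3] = -4*a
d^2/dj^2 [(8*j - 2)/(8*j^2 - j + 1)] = 4*(12*(1 - 8*j)*(8*j^2 - j + 1) + (4*j - 1)*(16*j - 1)^2)/(8*j^2 - j + 1)^3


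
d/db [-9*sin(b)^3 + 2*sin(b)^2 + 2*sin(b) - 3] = (-27*sin(b)^2 + 4*sin(b) + 2)*cos(b)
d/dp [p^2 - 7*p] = 2*p - 7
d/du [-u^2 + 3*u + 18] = 3 - 2*u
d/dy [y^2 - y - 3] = 2*y - 1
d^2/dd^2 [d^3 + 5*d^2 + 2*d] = 6*d + 10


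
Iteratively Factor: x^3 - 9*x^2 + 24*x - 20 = (x - 5)*(x^2 - 4*x + 4) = (x - 5)*(x - 2)*(x - 2)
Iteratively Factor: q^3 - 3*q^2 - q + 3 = (q + 1)*(q^2 - 4*q + 3) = (q - 1)*(q + 1)*(q - 3)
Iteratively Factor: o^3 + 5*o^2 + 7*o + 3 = (o + 1)*(o^2 + 4*o + 3) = (o + 1)*(o + 3)*(o + 1)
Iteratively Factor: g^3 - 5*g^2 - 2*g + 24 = (g - 4)*(g^2 - g - 6) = (g - 4)*(g - 3)*(g + 2)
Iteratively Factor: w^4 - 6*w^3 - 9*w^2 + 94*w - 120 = (w - 3)*(w^3 - 3*w^2 - 18*w + 40) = (w - 3)*(w - 2)*(w^2 - w - 20) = (w - 3)*(w - 2)*(w + 4)*(w - 5)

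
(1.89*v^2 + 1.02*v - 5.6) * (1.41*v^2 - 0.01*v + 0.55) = 2.6649*v^4 + 1.4193*v^3 - 6.8667*v^2 + 0.617*v - 3.08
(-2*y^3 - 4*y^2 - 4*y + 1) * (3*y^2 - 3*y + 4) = -6*y^5 - 6*y^4 - 8*y^3 - y^2 - 19*y + 4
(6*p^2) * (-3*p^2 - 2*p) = -18*p^4 - 12*p^3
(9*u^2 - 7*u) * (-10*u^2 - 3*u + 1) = -90*u^4 + 43*u^3 + 30*u^2 - 7*u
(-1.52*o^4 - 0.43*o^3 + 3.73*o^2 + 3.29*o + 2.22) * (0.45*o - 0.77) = -0.684*o^5 + 0.9769*o^4 + 2.0096*o^3 - 1.3916*o^2 - 1.5343*o - 1.7094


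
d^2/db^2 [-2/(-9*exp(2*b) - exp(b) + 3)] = 2*(2*(18*exp(b) + 1)^2*exp(b) - (36*exp(b) + 1)*(9*exp(2*b) + exp(b) - 3))*exp(b)/(9*exp(2*b) + exp(b) - 3)^3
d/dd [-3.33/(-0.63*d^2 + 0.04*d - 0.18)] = (0.1332 - 4.1958*d)/(0.63*d^2 - 0.04*d + 0.18)^2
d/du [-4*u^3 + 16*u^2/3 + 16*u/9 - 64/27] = -12*u^2 + 32*u/3 + 16/9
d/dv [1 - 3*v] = -3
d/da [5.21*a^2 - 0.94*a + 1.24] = 10.42*a - 0.94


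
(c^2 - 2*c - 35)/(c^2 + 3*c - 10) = (c - 7)/(c - 2)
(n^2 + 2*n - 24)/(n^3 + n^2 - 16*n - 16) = (n + 6)/(n^2 + 5*n + 4)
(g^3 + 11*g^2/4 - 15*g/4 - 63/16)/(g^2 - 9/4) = (8*g^2 + 34*g + 21)/(4*(2*g + 3))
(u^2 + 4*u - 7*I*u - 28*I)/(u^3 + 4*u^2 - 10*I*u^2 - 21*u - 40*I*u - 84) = 1/(u - 3*I)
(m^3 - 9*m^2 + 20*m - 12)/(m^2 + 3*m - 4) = (m^2 - 8*m + 12)/(m + 4)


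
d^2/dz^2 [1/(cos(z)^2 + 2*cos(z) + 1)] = 2*(cos(z) - cos(2*z) + 2)/(cos(z) + 1)^4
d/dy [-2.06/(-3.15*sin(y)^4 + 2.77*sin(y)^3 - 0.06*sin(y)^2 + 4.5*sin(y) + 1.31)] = (-25.956*sin(y)^3 + 17.1186*sin(y)^2 - 0.2472*sin(y) + 9.27)*cos(y)/(-3.15*sin(y)^4 + 2.77*sin(y)^3 - 0.06*sin(y)^2 + 4.5*sin(y) + 1.31)^2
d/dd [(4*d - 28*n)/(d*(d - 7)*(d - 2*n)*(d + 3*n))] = 4*(d*(-d + 7*n)*(d - 7)*(d - 2*n) + d*(-d + 7*n)*(d - 7)*(d + 3*n) + d*(-d + 7*n)*(d - 2*n)*(d + 3*n) + d*(d - 7)*(d - 2*n)*(d + 3*n) + (-d + 7*n)*(d - 7)*(d - 2*n)*(d + 3*n))/(d^2*(d - 7)^2*(d - 2*n)^2*(d + 3*n)^2)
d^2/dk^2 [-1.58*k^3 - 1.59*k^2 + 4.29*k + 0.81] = -9.48*k - 3.18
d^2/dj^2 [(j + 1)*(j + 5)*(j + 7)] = 6*j + 26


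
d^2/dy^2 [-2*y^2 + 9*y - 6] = -4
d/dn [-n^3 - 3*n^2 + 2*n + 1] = -3*n^2 - 6*n + 2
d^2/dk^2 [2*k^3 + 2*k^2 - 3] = 12*k + 4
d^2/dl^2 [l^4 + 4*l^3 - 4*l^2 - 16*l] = 12*l^2 + 24*l - 8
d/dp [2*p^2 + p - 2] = 4*p + 1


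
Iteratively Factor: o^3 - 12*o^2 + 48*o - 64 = (o - 4)*(o^2 - 8*o + 16) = (o - 4)^2*(o - 4)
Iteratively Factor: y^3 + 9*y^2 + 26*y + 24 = (y + 3)*(y^2 + 6*y + 8) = (y + 2)*(y + 3)*(y + 4)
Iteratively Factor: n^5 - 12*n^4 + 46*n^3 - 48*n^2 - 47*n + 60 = (n - 5)*(n^4 - 7*n^3 + 11*n^2 + 7*n - 12) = (n - 5)*(n - 1)*(n^3 - 6*n^2 + 5*n + 12) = (n - 5)*(n - 3)*(n - 1)*(n^2 - 3*n - 4) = (n - 5)*(n - 4)*(n - 3)*(n - 1)*(n + 1)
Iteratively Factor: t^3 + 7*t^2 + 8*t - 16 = (t - 1)*(t^2 + 8*t + 16) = (t - 1)*(t + 4)*(t + 4)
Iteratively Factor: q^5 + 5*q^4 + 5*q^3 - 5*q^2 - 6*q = (q + 1)*(q^4 + 4*q^3 + q^2 - 6*q) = (q + 1)*(q + 2)*(q^3 + 2*q^2 - 3*q) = (q + 1)*(q + 2)*(q + 3)*(q^2 - q) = (q - 1)*(q + 1)*(q + 2)*(q + 3)*(q)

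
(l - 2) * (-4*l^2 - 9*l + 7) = -4*l^3 - l^2 + 25*l - 14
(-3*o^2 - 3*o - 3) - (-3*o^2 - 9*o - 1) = 6*o - 2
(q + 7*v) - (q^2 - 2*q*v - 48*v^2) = -q^2 + 2*q*v + q + 48*v^2 + 7*v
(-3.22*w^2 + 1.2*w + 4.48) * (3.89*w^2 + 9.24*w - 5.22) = -12.5258*w^4 - 25.0848*w^3 + 45.3236*w^2 + 35.1312*w - 23.3856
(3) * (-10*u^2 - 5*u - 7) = -30*u^2 - 15*u - 21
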